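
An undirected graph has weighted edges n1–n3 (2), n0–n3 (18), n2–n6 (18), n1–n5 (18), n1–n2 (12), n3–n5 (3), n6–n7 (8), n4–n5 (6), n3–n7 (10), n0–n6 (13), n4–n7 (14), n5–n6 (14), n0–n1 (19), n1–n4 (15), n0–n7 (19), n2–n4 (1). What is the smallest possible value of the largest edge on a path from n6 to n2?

Checking several routes:
n6 -> n7 -> n4 -> n2: max(8, 14, 1) = 14
n6 -> n7 -> n3 -> n5 -> n4 -> n2: max(8, 10, 3, 6, 1) = 10
n6 -> n7 -> n4 -> n5 -> n3 -> n1 -> n2: max(8, 14, 6, 3, 2, 12) = 14
n6 -> n5 -> n3 -> n1 -> n2: max(14, 3, 2, 12) = 14
n6 -> n7 -> n3 -> n1 -> n2: max(8, 10, 2, 12) = 12
n6 -> n5 -> n3 -> n7 -> n4 -> n2: max(14, 3, 10, 14, 1) = 14
Smallest bottleneck: 10.

10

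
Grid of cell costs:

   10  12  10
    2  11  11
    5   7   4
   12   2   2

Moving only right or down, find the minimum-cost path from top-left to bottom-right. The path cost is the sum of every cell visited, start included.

Cheapest: [0,0] -> [1,0] -> [2,0] -> [2,1] -> [3,1] -> [3,2]
  10 + 2 + 5 + 7 + 2 + 2 = 28

28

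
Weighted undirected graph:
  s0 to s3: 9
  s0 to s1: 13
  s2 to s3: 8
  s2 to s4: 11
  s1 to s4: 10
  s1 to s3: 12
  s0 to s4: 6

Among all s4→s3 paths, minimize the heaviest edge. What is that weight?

Candidate routes:
s4 -> s0 -> s1 -> s3: max(6, 13, 12) = 13
s4 -> s1 -> s0 -> s3: max(10, 13, 9) = 13
s4 -> s1 -> s3: max(10, 12) = 12
s4 -> s0 -> s3: max(6, 9) = 9
s4 -> s2 -> s3: max(11, 8) = 11
Best route has worst link 9.

9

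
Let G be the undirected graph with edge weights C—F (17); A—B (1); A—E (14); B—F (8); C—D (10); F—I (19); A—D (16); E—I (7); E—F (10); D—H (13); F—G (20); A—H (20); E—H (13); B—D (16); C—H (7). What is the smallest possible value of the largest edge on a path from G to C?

Some routes from G to C:
G - F - B - A - E - H - D - C: max(20, 8, 1, 14, 13, 13, 10) = 20
G - F - B - A - E - H - C: max(20, 8, 1, 14, 13, 7) = 20
G - F - B - A - D - C: max(20, 8, 1, 16, 10) = 20
The minimum achievable maximum is 20.

20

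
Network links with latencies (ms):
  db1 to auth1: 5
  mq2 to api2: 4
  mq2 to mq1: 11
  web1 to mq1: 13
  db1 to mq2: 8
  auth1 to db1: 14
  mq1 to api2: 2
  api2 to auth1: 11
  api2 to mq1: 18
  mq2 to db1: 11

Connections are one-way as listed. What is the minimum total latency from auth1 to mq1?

Paths from auth1 to mq1:
auth1 -> db1 -> mq2 -> api2 -> mq1: 14 + 8 + 4 + 18 = 44
auth1 -> db1 -> mq2 -> mq1: 14 + 8 + 11 = 33
Shortest: 33 ms.

33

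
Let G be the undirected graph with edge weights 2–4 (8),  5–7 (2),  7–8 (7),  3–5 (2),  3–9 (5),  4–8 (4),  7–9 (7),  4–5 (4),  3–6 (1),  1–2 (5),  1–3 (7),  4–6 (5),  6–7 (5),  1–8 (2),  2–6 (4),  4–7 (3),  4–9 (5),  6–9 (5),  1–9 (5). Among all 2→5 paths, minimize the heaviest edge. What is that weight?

A few of the 2→5 routes:
2 → 6 → 7 → 4 → 9 → 3 → 5: max(4, 5, 3, 5, 5, 2) = 5
2 → 6 → 7 → 4 → 8 → 1 → 9 → 3 → 5: max(4, 5, 3, 4, 2, 5, 5, 2) = 5
2 → 6 → 7 → 4 → 5: max(4, 5, 3, 4) = 5
2 → 6 → 3 → 5: max(4, 1, 2) = 4
The minimum achievable maximum is 4.

4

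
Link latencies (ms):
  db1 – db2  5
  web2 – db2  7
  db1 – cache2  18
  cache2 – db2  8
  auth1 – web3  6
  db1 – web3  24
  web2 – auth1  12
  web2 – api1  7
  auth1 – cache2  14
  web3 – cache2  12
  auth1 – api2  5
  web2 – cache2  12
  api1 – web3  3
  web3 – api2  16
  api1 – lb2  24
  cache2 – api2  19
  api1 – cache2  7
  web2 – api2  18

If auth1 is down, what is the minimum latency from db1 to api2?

A few of the db1→api2 routes:
db1 → cache2 → api2: 18 + 19 = 37
db1 → db2 → web2 → api1 → web3 → api2: 5 + 7 + 7 + 3 + 16 = 38
db1 → db2 → web2 → api2: 5 + 7 + 18 = 30
db1 → db2 → cache2 → api2: 5 + 8 + 19 = 32
Best route has total 30 ms.

30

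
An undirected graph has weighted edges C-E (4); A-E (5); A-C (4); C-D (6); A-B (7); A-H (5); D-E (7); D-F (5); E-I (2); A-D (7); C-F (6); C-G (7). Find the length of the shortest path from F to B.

Comparing a few candidate routes:
F→C→A→B: 6 + 4 + 7 = 17
F→C→D→A→B: 6 + 6 + 7 + 7 = 26
F→C→E→A→B: 6 + 4 + 5 + 7 = 22
F→D→C→A→B: 5 + 6 + 4 + 7 = 22
F→D→A→B: 5 + 7 + 7 = 19
F→D→E→A→B: 5 + 7 + 5 + 7 = 24
Shortest: 17.

17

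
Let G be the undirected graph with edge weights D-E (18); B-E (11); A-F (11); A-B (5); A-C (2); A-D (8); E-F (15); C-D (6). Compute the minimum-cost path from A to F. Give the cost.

Paths from A to F:
A -> F: 11
A -> B -> E -> F: 5 + 11 + 15 = 31
A -> C -> D -> E -> F: 2 + 6 + 18 + 15 = 41
A -> D -> E -> F: 8 + 18 + 15 = 41
The minimum is 11.

11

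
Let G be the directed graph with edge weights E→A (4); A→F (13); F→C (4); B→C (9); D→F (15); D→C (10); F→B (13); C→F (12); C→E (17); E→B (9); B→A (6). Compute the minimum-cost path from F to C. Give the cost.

Paths from F to C:
F→B→C: 13 + 9 = 22
F→C: 4
The minimum is 4.

4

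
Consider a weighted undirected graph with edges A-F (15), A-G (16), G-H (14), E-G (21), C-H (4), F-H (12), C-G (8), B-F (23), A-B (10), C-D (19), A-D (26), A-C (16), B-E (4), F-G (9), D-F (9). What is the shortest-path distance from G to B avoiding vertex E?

26

A few of the G→B routes:
G-F-B: 9 + 23 = 32
G-A-B: 16 + 10 = 26
G-H-C-A-B: 14 + 4 + 16 + 10 = 44
G-F-A-B: 9 + 15 + 10 = 34
G-C-A-B: 8 + 16 + 10 = 34
The minimum is 26.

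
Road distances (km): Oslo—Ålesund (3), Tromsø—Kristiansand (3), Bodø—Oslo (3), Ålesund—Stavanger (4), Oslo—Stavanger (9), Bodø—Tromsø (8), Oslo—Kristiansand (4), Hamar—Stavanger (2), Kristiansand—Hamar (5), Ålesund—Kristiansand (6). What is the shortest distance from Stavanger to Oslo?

7

Some routes from Stavanger to Oslo:
Stavanger→Oslo: 9
Stavanger→Ålesund→Kristiansand→Oslo: 4 + 6 + 4 = 14
Stavanger→Hamar→Kristiansand→Oslo: 2 + 5 + 4 = 11
Stavanger→Ålesund→Oslo: 4 + 3 = 7
Shortest: 7 km.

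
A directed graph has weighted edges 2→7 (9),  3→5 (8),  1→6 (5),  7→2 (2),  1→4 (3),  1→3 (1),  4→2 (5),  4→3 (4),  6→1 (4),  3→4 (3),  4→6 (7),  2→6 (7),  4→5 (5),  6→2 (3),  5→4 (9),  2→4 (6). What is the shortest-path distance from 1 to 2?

Some routes from 1 to 2:
1→4→2: 3 + 5 = 8
1→3→4→2: 1 + 3 + 5 = 9
1→6→2: 5 + 3 = 8
The minimum is 8.

8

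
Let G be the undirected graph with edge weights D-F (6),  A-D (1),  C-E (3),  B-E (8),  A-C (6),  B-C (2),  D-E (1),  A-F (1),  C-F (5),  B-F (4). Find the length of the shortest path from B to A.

5

Some routes from B to A:
B → C → E → D → A: 2 + 3 + 1 + 1 = 7
B → F → A: 4 + 1 = 5
B → C → A: 2 + 6 = 8
B → E → D → A: 8 + 1 + 1 = 10
B → C → F → A: 2 + 5 + 1 = 8
The minimum is 5.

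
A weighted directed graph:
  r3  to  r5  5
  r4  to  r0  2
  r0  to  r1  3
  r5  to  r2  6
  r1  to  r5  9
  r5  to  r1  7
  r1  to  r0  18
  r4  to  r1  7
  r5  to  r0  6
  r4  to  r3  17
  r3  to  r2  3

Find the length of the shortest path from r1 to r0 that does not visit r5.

Candidate routes:
r1 -> r0: 18
The minimum is 18.

18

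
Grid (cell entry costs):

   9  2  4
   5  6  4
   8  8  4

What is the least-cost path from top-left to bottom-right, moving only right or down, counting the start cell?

23

Path r0c0 r0c1 r0c2 r1c2 r2c2: 9 + 2 + 4 + 4 + 4 = 23.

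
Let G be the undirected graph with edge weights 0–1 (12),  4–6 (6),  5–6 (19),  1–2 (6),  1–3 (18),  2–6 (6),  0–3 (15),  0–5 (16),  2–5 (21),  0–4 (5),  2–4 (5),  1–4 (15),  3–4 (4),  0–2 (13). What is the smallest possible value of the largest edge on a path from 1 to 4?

6

Some routes from 1 to 4:
1-2-4: max(6, 5) = 6
1-2-6-4: max(6, 6, 6) = 6
1-0-2-4: max(12, 13, 5) = 13
1-0-4: max(12, 5) = 12
The minimum achievable maximum is 6.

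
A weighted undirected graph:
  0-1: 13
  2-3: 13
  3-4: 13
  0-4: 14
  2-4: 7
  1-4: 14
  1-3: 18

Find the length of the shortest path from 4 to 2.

Some routes from 4 to 2:
4→3→2: 13 + 13 = 26
4→1→3→2: 14 + 18 + 13 = 45
4→2: 7
The minimum is 7.

7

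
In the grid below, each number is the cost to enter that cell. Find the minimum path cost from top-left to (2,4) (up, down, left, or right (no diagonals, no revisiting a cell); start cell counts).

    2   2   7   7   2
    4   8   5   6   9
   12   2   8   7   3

32

Cheapest: [0,0]→[0,1]→[0,2]→[0,3]→[0,4]→[1,4]→[2,4]
  2 + 2 + 7 + 7 + 2 + 9 + 3 = 32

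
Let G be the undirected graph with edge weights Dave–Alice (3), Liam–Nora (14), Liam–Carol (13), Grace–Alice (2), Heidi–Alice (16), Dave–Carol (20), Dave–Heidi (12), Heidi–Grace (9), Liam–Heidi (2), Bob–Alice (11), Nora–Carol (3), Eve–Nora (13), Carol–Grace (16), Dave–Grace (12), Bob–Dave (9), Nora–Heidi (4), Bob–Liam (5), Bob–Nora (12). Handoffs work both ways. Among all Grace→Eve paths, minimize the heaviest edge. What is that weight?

Some routes from Grace to Eve:
Grace → Alice → Dave → Heidi → Nora → Eve: max(2, 3, 12, 4, 13) = 13
Grace → Alice → Dave → Heidi → Liam → Bob → Nora → Eve: max(2, 3, 12, 2, 5, 12, 13) = 13
Grace → Alice → Dave → Bob → Liam → Heidi → Nora → Eve: max(2, 3, 9, 5, 2, 4, 13) = 13
Grace → Alice → Dave → Bob → Liam → Carol → Nora → Eve: max(2, 3, 9, 5, 13, 3, 13) = 13
Grace → Alice → Dave → Heidi → Liam → Carol → Nora → Eve: max(2, 3, 12, 2, 13, 3, 13) = 13
Grace → Alice → Dave → Bob → Nora → Eve: max(2, 3, 9, 12, 13) = 13
Smallest bottleneck: 13.

13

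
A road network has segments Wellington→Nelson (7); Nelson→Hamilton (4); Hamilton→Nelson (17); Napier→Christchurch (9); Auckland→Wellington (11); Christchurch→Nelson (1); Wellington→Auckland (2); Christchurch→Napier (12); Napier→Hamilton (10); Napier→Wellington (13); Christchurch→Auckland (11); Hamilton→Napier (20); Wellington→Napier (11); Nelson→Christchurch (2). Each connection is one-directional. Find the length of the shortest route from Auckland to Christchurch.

20

Candidate routes:
Auckland - Wellington - Nelson - Christchurch: 11 + 7 + 2 = 20
Auckland - Wellington - Nelson - Hamilton - Napier - Christchurch: 11 + 7 + 4 + 20 + 9 = 51
Auckland - Wellington - Napier - Christchurch: 11 + 11 + 9 = 31
Auckland - Wellington - Napier - Hamilton - Nelson - Christchurch: 11 + 11 + 10 + 17 + 2 = 51
The minimum is 20 mi.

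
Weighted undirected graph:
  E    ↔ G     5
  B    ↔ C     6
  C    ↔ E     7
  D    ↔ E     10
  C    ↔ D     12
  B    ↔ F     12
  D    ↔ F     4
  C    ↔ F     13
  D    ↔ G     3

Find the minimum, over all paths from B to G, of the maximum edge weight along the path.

7

Some routes from B to G:
B-F-D-G: max(12, 4, 3) = 12
B-F-D-E-G: max(12, 4, 10, 5) = 12
B-C-E-D-G: max(6, 7, 10, 3) = 10
B-F-D-C-E-G: max(12, 4, 12, 7, 5) = 12
B-C-E-G: max(6, 7, 5) = 7
Smallest bottleneck: 7.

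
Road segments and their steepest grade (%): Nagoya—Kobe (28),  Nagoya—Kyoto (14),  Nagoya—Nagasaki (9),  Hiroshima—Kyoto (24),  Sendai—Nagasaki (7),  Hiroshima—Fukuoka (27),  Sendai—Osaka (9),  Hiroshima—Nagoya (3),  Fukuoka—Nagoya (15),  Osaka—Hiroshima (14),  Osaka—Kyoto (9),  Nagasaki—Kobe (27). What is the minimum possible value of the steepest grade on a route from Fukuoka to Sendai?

Checking several routes:
Fukuoka -> Nagoya -> Kyoto -> Osaka -> Sendai: max(15, 14, 9, 9) = 15
Fukuoka -> Nagoya -> Hiroshima -> Osaka -> Sendai: max(15, 3, 14, 9) = 15
Fukuoka -> Nagoya -> Hiroshima -> Kyoto -> Osaka -> Sendai: max(15, 3, 24, 9, 9) = 24
Fukuoka -> Nagoya -> Nagasaki -> Sendai: max(15, 9, 7) = 15
The minimum achievable maximum is 15%.

15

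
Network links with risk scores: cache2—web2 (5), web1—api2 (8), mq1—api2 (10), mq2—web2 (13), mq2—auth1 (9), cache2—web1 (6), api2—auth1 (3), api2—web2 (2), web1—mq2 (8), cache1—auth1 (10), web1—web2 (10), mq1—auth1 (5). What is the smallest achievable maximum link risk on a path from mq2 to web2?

A few of the mq2→web2 routes:
mq2 - web1 - api2 - web2: max(8, 8, 2) = 8
mq2 - web1 - cache2 - web2: max(8, 6, 5) = 8
mq2 - auth1 - api2 - web1 - cache2 - web2: max(9, 3, 8, 6, 5) = 9
Best route has worst link 8.

8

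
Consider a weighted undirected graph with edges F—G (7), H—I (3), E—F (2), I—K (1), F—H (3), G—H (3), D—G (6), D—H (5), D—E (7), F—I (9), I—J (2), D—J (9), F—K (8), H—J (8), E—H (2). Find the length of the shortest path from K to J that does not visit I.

19

Comparing a few candidate routes:
K→F→H→J: 8 + 3 + 8 = 19
K→F→H→D→J: 8 + 3 + 5 + 9 = 25
K→F→E→D→J: 8 + 2 + 7 + 9 = 26
K→F→E→H→J: 8 + 2 + 2 + 8 = 20
Best route has total 19.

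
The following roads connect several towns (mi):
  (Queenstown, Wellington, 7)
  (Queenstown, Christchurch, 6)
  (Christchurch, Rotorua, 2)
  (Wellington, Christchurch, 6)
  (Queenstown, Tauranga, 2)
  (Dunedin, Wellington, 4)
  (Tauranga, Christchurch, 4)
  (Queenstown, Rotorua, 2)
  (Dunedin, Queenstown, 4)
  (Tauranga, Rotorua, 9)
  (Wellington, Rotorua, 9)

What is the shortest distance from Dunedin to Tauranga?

A few of the Dunedin→Tauranga routes:
Dunedin - Wellington - Christchurch - Tauranga: 4 + 6 + 4 = 14
Dunedin - Wellington - Queenstown - Tauranga: 4 + 7 + 2 = 13
Dunedin - Queenstown - Tauranga: 4 + 2 = 6
Dunedin - Queenstown - Christchurch - Tauranga: 4 + 6 + 4 = 14
Dunedin - Queenstown - Rotorua - Christchurch - Tauranga: 4 + 2 + 2 + 4 = 12
Dunedin - Queenstown - Rotorua - Tauranga: 4 + 2 + 9 = 15
The minimum is 6 mi.

6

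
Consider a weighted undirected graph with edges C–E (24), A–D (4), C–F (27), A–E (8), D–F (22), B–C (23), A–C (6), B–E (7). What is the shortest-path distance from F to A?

26

Some routes from F to A:
F→D→A: 22 + 4 = 26
F→C→A: 27 + 6 = 33
F→C→E→A: 27 + 24 + 8 = 59
Shortest: 26.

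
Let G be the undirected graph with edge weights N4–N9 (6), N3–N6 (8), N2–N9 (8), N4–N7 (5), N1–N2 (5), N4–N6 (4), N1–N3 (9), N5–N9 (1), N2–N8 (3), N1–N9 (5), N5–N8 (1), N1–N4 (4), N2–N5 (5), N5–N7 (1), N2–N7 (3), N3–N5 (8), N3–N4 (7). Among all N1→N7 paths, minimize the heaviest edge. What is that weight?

5

Checking several routes:
N1-N9-N5-N7: max(5, 1, 1) = 5
N1-N9-N5-N2-N7: max(5, 1, 5, 3) = 5
N1-N9-N5-N8-N2-N7: max(5, 1, 1, 3, 3) = 5
Best route has worst link 5.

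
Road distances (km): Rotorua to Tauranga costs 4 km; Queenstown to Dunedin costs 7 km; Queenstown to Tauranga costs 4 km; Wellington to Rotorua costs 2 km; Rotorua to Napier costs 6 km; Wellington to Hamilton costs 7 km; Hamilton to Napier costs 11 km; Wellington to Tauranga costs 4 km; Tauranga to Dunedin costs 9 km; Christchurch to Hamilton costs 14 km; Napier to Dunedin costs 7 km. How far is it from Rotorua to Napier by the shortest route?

6

Some routes from Rotorua to Napier:
Rotorua - Wellington - Tauranga - Queenstown - Dunedin - Napier: 2 + 4 + 4 + 7 + 7 = 24
Rotorua - Napier: 6
Rotorua - Tauranga - Dunedin - Napier: 4 + 9 + 7 = 20
Rotorua - Tauranga - Queenstown - Dunedin - Napier: 4 + 4 + 7 + 7 = 22
Rotorua - Wellington - Hamilton - Napier: 2 + 7 + 11 = 20
Rotorua - Wellington - Tauranga - Dunedin - Napier: 2 + 4 + 9 + 7 = 22
The minimum is 6 km.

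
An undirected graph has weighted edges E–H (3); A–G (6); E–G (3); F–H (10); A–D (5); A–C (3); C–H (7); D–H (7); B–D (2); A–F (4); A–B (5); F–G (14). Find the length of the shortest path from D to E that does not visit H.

14

Candidate routes:
D -> A -> G -> E: 5 + 6 + 3 = 14
D -> A -> F -> G -> E: 5 + 4 + 14 + 3 = 26
D -> B -> A -> F -> G -> E: 2 + 5 + 4 + 14 + 3 = 28
D -> B -> A -> G -> E: 2 + 5 + 6 + 3 = 16
Best route has total 14.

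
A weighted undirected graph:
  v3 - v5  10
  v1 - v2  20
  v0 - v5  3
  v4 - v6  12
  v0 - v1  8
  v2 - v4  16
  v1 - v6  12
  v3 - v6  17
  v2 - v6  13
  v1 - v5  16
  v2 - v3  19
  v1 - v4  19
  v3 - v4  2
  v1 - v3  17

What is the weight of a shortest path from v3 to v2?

18

Some routes from v3 to v2:
v3→v4→v6→v2: 2 + 12 + 13 = 27
v3→v2: 19
v3→v1→v2: 17 + 20 = 37
v3→v4→v2: 2 + 16 = 18
v3→v6→v2: 17 + 13 = 30
v3→v4→v1→v2: 2 + 19 + 20 = 41
Best route has total 18.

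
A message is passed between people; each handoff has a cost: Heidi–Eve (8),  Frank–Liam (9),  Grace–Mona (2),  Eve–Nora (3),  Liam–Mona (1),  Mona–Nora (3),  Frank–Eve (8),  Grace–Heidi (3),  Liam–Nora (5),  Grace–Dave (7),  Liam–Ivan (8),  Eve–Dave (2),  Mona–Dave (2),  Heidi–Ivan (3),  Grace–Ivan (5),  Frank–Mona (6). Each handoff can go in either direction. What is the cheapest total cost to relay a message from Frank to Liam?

Some routes from Frank to Liam:
Frank→Liam: 9
Frank→Eve→Dave→Mona→Liam: 8 + 2 + 2 + 1 = 13
Frank→Mona→Nora→Liam: 6 + 3 + 5 = 14
Frank→Mona→Liam: 6 + 1 = 7
Shortest: 7.

7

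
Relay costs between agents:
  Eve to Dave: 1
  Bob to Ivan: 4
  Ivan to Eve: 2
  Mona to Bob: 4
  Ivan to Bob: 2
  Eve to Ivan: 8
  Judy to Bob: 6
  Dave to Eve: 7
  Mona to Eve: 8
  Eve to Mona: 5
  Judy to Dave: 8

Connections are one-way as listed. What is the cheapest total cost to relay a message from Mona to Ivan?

8

Candidate routes:
Mona -> Eve -> Ivan: 8 + 8 = 16
Mona -> Bob -> Ivan: 4 + 4 = 8
Shortest: 8.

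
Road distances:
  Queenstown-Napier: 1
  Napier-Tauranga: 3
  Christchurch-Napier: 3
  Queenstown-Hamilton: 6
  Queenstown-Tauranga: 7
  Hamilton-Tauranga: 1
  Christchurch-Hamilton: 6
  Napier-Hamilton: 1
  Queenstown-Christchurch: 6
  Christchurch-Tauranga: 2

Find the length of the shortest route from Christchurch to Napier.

Some routes from Christchurch to Napier:
Christchurch→Tauranga→Napier: 2 + 3 = 5
Christchurch→Tauranga→Hamilton→Napier: 2 + 1 + 1 = 4
Christchurch→Queenstown→Napier: 6 + 1 = 7
Christchurch→Napier: 3
Best route has total 3.

3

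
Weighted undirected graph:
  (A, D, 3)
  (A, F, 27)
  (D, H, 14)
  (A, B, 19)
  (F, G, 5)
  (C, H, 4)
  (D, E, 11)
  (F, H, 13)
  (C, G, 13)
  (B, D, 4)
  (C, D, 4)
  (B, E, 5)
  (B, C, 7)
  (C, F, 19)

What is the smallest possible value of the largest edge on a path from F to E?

A few of the F→E routes:
F → H → C → D → E: max(13, 4, 4, 11) = 13
F → G → C → D → B → E: max(5, 13, 4, 4, 5) = 13
F → H → C → B → E: max(13, 4, 7, 5) = 13
F → H → C → B → D → E: max(13, 4, 7, 4, 11) = 13
F → H → C → D → B → E: max(13, 4, 4, 4, 5) = 13
Smallest bottleneck: 13.

13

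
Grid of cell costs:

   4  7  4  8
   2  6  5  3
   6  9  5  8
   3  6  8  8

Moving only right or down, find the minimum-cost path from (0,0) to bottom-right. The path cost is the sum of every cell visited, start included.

Path r0c0 → r1c0 → r1c1 → r1c2 → r1c3 → r2c3 → r3c3: 4 + 2 + 6 + 5 + 3 + 8 + 8 = 36.

36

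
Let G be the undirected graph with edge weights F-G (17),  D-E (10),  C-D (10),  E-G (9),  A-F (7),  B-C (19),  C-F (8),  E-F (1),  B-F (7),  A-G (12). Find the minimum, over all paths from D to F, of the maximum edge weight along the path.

A few of the D→F routes:
D - E - G - F: max(10, 9, 17) = 17
D - E - G - A - F: max(10, 9, 12, 7) = 12
D - C - F: max(10, 8) = 10
D - E - F: max(10, 1) = 10
Best route has worst link 10.

10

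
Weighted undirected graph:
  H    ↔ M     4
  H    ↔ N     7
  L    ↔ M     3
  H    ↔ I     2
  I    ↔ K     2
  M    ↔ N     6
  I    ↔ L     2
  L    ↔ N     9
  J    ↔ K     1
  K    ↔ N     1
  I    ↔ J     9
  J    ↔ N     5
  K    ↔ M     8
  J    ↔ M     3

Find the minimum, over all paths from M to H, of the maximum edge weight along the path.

A few of the M→H routes:
M - J - K - I - H: max(3, 1, 2, 2) = 3
M - L - I - H: max(3, 2, 2) = 3
M - H: max(4) = 4
The minimum achievable maximum is 3.

3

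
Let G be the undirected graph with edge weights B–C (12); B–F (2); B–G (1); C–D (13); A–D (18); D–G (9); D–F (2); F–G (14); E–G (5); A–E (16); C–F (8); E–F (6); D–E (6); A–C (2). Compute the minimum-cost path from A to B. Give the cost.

12

A few of the A→B routes:
A→C→B: 2 + 12 = 14
A→C→D→F→B: 2 + 13 + 2 + 2 = 19
A→C→F→D→G→B: 2 + 8 + 2 + 9 + 1 = 22
A→C→F→B: 2 + 8 + 2 = 12
A→C→F→E→G→B: 2 + 8 + 6 + 5 + 1 = 22
Shortest: 12.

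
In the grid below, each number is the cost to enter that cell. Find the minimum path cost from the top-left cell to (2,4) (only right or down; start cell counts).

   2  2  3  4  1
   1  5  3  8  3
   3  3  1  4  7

21

One optimal route is (0,0)→(1,0)→(2,0)→(2,1)→(2,2)→(2,3)→(2,4).
Its cost is 2 + 1 + 3 + 3 + 1 + 4 + 7 = 21.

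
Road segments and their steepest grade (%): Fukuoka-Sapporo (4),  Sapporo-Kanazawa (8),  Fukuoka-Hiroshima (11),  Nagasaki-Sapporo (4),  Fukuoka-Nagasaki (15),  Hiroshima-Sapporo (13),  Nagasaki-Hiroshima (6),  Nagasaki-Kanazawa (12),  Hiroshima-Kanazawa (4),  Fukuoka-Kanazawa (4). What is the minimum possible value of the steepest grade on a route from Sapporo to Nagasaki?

4

A few of the Sapporo→Nagasaki routes:
Sapporo → Kanazawa → Hiroshima → Nagasaki: max(8, 4, 6) = 8
Sapporo → Nagasaki: max(4) = 4
Sapporo → Fukuoka → Kanazawa → Hiroshima → Nagasaki: max(4, 4, 4, 6) = 6
Smallest bottleneck: 4%.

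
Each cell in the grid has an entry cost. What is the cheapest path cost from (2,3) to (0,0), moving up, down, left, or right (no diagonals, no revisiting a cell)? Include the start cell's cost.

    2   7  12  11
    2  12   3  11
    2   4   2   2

14

Path r2c3 r2c2 r2c1 r2c0 r1c0 r0c0: 2 + 2 + 4 + 2 + 2 + 2 = 14.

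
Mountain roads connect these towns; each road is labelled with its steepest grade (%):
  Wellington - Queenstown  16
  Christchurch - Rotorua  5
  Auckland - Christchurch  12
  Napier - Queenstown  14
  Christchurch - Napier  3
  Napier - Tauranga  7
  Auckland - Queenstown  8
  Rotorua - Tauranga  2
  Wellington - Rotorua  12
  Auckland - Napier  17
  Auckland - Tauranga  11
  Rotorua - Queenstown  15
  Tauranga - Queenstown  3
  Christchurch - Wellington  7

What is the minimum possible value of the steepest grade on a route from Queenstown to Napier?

Checking several routes:
Queenstown→Tauranga→Rotorua→Christchurch→Napier: max(3, 2, 5, 3) = 5
Queenstown→Auckland→Tauranga→Napier: max(8, 11, 7) = 11
Queenstown→Tauranga→Napier: max(3, 7) = 7
Best route has worst link 5%.

5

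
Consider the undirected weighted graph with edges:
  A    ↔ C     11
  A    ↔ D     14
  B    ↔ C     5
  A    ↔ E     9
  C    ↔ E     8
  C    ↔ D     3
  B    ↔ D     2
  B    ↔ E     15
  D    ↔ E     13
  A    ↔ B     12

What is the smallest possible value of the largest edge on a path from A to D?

9

A few of the A→D routes:
A -> E -> C -> D: max(9, 8, 3) = 9
A -> B -> D: max(12, 2) = 12
A -> C -> D: max(11, 3) = 11
A -> C -> B -> D: max(11, 5, 2) = 11
A -> E -> C -> B -> D: max(9, 8, 5, 2) = 9
A -> B -> C -> D: max(12, 5, 3) = 12
The minimum achievable maximum is 9.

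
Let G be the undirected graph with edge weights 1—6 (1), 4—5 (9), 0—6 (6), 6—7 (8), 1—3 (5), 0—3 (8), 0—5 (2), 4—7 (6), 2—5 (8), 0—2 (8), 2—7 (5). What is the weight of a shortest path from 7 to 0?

Routes from 7 to 0:
7 -> 6 -> 0: 8 + 6 = 14
7 -> 2 -> 0: 5 + 8 = 13
7 -> 2 -> 5 -> 0: 5 + 8 + 2 = 15
7 -> 4 -> 5 -> 2 -> 0: 6 + 9 + 8 + 8 = 31
7 -> 6 -> 1 -> 3 -> 0: 8 + 1 + 5 + 8 = 22
7 -> 4 -> 5 -> 0: 6 + 9 + 2 = 17
The minimum is 13.

13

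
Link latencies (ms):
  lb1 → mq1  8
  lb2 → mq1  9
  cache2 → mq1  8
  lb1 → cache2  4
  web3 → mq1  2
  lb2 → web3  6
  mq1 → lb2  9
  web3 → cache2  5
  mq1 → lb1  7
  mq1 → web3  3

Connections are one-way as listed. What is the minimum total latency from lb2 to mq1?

Candidate routes:
lb2→mq1: 9
lb2→web3→cache2→mq1: 6 + 5 + 8 = 19
lb2→web3→mq1: 6 + 2 = 8
Best route has total 8 ms.

8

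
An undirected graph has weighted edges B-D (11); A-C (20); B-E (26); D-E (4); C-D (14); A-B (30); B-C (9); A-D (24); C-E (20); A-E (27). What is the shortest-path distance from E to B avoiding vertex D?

Paths from E to B avoiding D:
E → A → C → B: 27 + 20 + 9 = 56
E → A → B: 27 + 30 = 57
E → C → B: 20 + 9 = 29
E → C → A → B: 20 + 20 + 30 = 70
E → B: 26
The minimum is 26.

26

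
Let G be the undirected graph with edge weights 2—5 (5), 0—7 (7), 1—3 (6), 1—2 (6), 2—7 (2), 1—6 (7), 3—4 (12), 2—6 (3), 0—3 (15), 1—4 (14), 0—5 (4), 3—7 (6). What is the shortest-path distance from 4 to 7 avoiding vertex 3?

Candidate routes:
4→1→2→5→0→7: 14 + 6 + 5 + 4 + 7 = 36
4→1→6→2→5→0→7: 14 + 7 + 3 + 5 + 4 + 7 = 40
4→1→2→7: 14 + 6 + 2 = 22
4→1→6→2→7: 14 + 7 + 3 + 2 = 26
Shortest: 22.

22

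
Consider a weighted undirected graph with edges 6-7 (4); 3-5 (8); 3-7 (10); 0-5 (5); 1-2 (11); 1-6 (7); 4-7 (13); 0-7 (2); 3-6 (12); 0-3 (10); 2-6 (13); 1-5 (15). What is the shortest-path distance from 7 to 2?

17

A few of the 7→2 routes:
7→0→5→1→2: 2 + 5 + 15 + 11 = 33
7→6→1→2: 4 + 7 + 11 = 22
7→6→2: 4 + 13 = 17
Best route has total 17.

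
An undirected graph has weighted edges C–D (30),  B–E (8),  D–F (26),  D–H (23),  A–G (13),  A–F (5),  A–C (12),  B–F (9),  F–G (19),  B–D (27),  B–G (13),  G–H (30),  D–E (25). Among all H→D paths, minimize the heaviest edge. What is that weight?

23

Some routes from H to D:
H - D: max(23) = 23
H - G - B - F - A - C - D: max(30, 13, 9, 5, 12, 30) = 30
H - G - B - F - D: max(30, 13, 9, 26) = 30
The minimum achievable maximum is 23.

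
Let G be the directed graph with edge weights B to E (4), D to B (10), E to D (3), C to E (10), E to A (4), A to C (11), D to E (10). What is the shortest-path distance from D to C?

25

Paths from D to C:
D -> B -> E -> A -> C: 10 + 4 + 4 + 11 = 29
D -> E -> A -> C: 10 + 4 + 11 = 25
Best route has total 25.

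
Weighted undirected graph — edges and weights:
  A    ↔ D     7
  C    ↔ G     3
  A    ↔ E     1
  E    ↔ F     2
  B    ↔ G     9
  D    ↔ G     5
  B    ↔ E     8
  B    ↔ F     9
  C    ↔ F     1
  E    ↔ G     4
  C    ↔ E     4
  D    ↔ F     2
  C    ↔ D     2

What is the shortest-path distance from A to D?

Checking several routes:
A-E-C-D: 1 + 4 + 2 = 7
A-E-F-C-D: 1 + 2 + 1 + 2 = 6
A-D: 7
A-E-F-D: 1 + 2 + 2 = 5
A-E-C-F-D: 1 + 4 + 1 + 2 = 8
Shortest: 5.

5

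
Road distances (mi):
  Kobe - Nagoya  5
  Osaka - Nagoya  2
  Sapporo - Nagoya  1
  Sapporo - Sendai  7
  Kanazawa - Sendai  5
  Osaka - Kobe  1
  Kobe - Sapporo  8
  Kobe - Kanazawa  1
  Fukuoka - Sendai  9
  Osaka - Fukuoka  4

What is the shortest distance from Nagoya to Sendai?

8

Checking several routes:
Nagoya -> Sapporo -> Kobe -> Kanazawa -> Sendai: 1 + 8 + 1 + 5 = 15
Nagoya -> Sapporo -> Sendai: 1 + 7 = 8
Nagoya -> Osaka -> Kobe -> Kanazawa -> Sendai: 2 + 1 + 1 + 5 = 9
Nagoya -> Kobe -> Kanazawa -> Sendai: 5 + 1 + 5 = 11
The minimum is 8 mi.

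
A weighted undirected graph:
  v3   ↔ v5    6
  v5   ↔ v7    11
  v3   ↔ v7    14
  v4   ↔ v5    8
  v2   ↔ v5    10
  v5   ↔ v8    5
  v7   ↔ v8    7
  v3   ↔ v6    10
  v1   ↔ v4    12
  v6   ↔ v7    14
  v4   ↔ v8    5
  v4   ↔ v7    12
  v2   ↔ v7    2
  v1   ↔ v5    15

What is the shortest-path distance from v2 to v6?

Comparing a few candidate routes:
v2 - v7 - v6: 2 + 14 = 16
v2 - v7 - v3 - v6: 2 + 14 + 10 = 26
v2 - v5 - v3 - v6: 10 + 6 + 10 = 26
Shortest: 16.

16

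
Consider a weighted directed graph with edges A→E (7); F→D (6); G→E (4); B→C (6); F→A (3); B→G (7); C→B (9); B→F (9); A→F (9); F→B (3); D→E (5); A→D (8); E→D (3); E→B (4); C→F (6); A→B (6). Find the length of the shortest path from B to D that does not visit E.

Routes from B to D avoiding E:
B-C-F-A-D: 6 + 6 + 3 + 8 = 23
B-F-A-D: 9 + 3 + 8 = 20
B-C-F-D: 6 + 6 + 6 = 18
B-F-D: 9 + 6 = 15
Shortest: 15.

15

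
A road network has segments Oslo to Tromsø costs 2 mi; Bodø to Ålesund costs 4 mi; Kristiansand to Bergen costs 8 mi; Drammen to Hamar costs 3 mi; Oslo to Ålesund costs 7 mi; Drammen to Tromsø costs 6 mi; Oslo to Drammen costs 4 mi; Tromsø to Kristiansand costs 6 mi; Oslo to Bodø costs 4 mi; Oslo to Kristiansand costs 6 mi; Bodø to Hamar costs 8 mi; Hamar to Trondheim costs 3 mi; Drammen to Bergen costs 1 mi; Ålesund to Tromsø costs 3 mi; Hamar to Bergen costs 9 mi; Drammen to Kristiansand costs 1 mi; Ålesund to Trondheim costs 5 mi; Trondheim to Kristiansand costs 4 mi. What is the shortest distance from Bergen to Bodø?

9

A few of the Bergen→Bodø routes:
Bergen - Drammen - Oslo - Bodø: 1 + 4 + 4 = 9
Bergen - Drammen - Hamar - Bodø: 1 + 3 + 8 = 12
Bergen - Drammen - Tromsø - Oslo - Bodø: 1 + 6 + 2 + 4 = 13
Bergen - Drammen - Kristiansand - Oslo - Bodø: 1 + 1 + 6 + 4 = 12
Shortest: 9 mi.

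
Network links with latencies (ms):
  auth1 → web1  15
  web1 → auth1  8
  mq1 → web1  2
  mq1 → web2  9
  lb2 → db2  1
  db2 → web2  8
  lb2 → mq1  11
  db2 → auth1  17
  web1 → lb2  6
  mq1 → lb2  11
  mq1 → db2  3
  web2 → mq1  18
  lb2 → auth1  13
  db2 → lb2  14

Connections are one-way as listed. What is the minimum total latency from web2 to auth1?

A few of the web2→auth1 routes:
web2 - mq1 - web1 - lb2 - auth1: 18 + 2 + 6 + 13 = 39
web2 - mq1 - web1 - lb2 - db2 - auth1: 18 + 2 + 6 + 1 + 17 = 44
web2 - mq1 - lb2 - auth1: 18 + 11 + 13 = 42
web2 - mq1 - db2 - auth1: 18 + 3 + 17 = 38
web2 - mq1 - web1 - auth1: 18 + 2 + 8 = 28
Shortest: 28 ms.

28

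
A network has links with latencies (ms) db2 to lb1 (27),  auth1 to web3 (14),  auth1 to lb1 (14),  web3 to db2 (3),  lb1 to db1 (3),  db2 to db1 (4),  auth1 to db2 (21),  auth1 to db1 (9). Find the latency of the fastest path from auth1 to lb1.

12

Checking several routes:
auth1 - db1 - lb1: 9 + 3 = 12
auth1 - web3 - db2 - db1 - lb1: 14 + 3 + 4 + 3 = 24
auth1 - lb1: 14
auth1 - db2 - db1 - lb1: 21 + 4 + 3 = 28
The minimum is 12 ms.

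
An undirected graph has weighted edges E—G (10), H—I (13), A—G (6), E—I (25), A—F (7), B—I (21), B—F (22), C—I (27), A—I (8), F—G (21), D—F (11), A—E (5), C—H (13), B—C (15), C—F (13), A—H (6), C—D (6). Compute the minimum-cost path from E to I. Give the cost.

13

Some routes from E to I:
E-I: 25
E-A-I: 5 + 8 = 13
E-G-A-I: 10 + 6 + 8 = 24
E-A-H-I: 5 + 6 + 13 = 24
Shortest: 13.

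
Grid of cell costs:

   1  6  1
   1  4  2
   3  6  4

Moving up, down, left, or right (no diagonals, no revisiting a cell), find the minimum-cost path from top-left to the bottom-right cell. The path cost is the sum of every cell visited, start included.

12

One optimal route is (0,0) (1,0) (1,1) (1,2) (2,2).
Its cost is 1 + 1 + 4 + 2 + 4 = 12.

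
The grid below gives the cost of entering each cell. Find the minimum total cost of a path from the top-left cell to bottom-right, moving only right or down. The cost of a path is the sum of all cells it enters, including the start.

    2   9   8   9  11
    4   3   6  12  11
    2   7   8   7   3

33

Best path: r0c0 r1c0 r1c1 r1c2 r2c2 r2c3 r2c4
Cost: 2 + 4 + 3 + 6 + 8 + 7 + 3 = 33
For comparison, the top-then-right route costs 53.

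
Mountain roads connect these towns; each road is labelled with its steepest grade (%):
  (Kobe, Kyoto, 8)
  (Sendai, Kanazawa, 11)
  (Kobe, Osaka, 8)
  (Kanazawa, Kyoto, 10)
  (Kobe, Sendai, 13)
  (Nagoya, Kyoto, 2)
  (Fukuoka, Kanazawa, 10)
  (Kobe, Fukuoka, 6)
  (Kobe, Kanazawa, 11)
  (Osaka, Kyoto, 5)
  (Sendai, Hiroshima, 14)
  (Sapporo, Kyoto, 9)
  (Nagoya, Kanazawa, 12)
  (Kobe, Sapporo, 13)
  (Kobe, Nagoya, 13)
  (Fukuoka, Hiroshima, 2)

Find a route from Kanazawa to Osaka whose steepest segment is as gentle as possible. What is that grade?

Checking several routes:
Kanazawa -> Kyoto -> Osaka: max(10, 5) = 10
Kanazawa -> Fukuoka -> Kobe -> Osaka: max(10, 6, 8) = 10
Kanazawa -> Fukuoka -> Kobe -> Kyoto -> Osaka: max(10, 6, 8, 5) = 10
Kanazawa -> Kyoto -> Kobe -> Osaka: max(10, 8, 8) = 10
The minimum achievable maximum is 10%.

10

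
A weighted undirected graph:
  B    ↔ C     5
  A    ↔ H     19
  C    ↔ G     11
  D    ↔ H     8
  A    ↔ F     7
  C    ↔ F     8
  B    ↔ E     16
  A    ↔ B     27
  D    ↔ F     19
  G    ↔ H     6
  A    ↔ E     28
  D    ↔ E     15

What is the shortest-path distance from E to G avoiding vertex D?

Some routes from E to G avoiding D:
E-A-H-G: 28 + 19 + 6 = 53
E-B-C-F-A-H-G: 16 + 5 + 8 + 7 + 19 + 6 = 61
E-A-F-C-G: 28 + 7 + 8 + 11 = 54
E-B-C-G: 16 + 5 + 11 = 32
Shortest: 32.

32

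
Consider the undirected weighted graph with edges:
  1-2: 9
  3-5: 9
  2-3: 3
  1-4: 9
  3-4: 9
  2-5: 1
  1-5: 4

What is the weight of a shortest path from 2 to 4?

Comparing a few candidate routes:
2-3-5-1-4: 3 + 9 + 4 + 9 = 25
2-1-4: 9 + 9 = 18
2-5-1-4: 1 + 4 + 9 = 14
2-5-3-4: 1 + 9 + 9 = 19
2-3-4: 3 + 9 = 12
Best route has total 12.

12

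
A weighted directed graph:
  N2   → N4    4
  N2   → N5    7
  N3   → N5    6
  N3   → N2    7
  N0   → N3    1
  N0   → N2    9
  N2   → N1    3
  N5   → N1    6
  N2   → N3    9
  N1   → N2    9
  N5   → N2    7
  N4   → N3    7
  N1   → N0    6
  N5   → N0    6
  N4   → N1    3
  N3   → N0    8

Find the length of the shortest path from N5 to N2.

7

Checking several routes:
N5 → N0 → N2: 6 + 9 = 15
N5 → N0 → N3 → N2: 6 + 1 + 7 = 14
N5 → N2: 7
Shortest: 7.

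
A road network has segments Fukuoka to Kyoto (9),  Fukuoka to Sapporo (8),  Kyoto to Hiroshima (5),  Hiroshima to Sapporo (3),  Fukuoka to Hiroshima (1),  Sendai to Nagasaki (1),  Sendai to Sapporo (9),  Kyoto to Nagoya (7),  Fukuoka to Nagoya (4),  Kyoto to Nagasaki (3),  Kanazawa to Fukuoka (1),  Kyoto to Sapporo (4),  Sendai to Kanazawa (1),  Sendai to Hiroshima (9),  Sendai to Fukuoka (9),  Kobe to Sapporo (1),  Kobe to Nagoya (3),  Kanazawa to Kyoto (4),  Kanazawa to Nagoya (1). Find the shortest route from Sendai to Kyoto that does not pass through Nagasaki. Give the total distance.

Checking several routes:
Sendai→Kanazawa→Kyoto: 1 + 4 = 5
Sendai→Kanazawa→Fukuoka→Hiroshima→Kyoto: 1 + 1 + 1 + 5 = 8
Sendai→Kanazawa→Fukuoka→Hiroshima→Sapporo→Kyoto: 1 + 1 + 1 + 3 + 4 = 10
Sendai→Kanazawa→Nagoya→Kyoto: 1 + 1 + 7 = 9
The minimum is 5 mi.

5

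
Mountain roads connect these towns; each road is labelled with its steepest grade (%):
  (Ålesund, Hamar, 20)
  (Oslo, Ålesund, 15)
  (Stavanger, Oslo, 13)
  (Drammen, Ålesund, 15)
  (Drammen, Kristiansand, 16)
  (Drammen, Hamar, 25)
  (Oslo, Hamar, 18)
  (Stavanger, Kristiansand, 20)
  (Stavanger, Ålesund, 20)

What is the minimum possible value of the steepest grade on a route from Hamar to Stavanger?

Checking several routes:
Hamar → Ålesund → Stavanger: max(20, 20) = 20
Hamar → Ålesund → Oslo → Stavanger: max(20, 15, 13) = 20
Hamar → Oslo → Stavanger: max(18, 13) = 18
Hamar → Ålesund → Drammen → Kristiansand → Stavanger: max(20, 15, 16, 20) = 20
Hamar → Oslo → Ålesund → Drammen → Kristiansand → Stavanger: max(18, 15, 15, 16, 20) = 20
Best route has worst link 18%.

18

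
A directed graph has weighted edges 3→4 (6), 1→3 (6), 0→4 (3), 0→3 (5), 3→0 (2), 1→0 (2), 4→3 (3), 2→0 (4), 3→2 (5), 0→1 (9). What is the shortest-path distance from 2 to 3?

9

Candidate routes:
2-0-1-3: 4 + 9 + 6 = 19
2-0-4-3: 4 + 3 + 3 = 10
2-0-3: 4 + 5 = 9
Best route has total 9.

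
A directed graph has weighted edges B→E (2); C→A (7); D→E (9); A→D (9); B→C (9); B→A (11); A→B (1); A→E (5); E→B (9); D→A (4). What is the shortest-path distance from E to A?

Paths from E to A:
E-B-C-A: 9 + 9 + 7 = 25
E-B-A: 9 + 11 = 20
Best route has total 20.

20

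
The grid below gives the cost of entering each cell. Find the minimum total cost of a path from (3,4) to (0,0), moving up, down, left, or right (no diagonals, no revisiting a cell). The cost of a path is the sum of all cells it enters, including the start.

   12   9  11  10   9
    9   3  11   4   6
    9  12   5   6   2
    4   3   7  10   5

One optimal route is [3,4] -> [2,4] -> [1,4] -> [1,3] -> [1,2] -> [1,1] -> [0,1] -> [0,0].
Its cost is 5 + 2 + 6 + 4 + 11 + 3 + 9 + 12 = 52.

52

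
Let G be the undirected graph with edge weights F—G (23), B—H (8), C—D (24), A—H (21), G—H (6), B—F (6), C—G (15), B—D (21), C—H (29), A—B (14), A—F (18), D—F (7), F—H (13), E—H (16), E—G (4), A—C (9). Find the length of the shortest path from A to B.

14

A few of the A→B routes:
A -> B: 14
A -> F -> B: 18 + 6 = 24
A -> C -> G -> H -> B: 9 + 15 + 6 + 8 = 38
A -> H -> B: 21 + 8 = 29
A -> F -> H -> B: 18 + 13 + 8 = 39
Best route has total 14.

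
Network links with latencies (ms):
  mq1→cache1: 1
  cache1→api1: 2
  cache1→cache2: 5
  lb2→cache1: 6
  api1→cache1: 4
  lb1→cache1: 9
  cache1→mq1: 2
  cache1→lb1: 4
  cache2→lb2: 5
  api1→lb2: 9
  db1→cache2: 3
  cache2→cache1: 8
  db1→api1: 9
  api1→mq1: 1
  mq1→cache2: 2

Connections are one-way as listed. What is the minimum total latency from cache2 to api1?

10

Routes from cache2 to api1:
cache2 → cache1 → api1: 8 + 2 = 10
cache2 → lb2 → cache1 → api1: 5 + 6 + 2 = 13
Best route has total 10 ms.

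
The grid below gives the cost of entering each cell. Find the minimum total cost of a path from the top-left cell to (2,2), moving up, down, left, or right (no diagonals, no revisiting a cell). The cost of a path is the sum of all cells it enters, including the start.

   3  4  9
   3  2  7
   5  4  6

18

Take r0c0 -> r1c0 -> r1c1 -> r2c1 -> r2c2 for a total of 3 + 3 + 2 + 4 + 6 = 18.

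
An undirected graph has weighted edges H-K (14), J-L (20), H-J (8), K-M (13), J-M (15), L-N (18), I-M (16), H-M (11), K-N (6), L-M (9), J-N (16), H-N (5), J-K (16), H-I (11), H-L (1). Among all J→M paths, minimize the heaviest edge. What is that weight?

A few of the J→M routes:
J-H-K-M: max(8, 14, 13) = 14
J-H-M: max(8, 11) = 11
J-H-N-K-M: max(8, 5, 6, 13) = 13
J-M: max(15) = 15
J-K-H-M: max(16, 14, 11) = 16
J-H-L-M: max(8, 1, 9) = 9
Best route has worst link 9.

9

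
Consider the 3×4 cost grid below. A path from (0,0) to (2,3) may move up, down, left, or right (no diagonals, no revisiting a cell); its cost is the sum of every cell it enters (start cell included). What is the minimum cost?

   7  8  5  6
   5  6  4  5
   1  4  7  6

30

Take (0,0)→(1,0)→(2,0)→(2,1)→(2,2)→(2,3) for a total of 7 + 5 + 1 + 4 + 7 + 6 = 30.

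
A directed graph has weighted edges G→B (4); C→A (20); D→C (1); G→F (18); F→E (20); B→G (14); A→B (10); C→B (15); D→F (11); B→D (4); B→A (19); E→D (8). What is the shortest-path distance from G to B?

Routes from G to B:
G → B: 4
G → F → E → D → C → B: 18 + 20 + 8 + 1 + 15 = 62
G → F → E → D → C → A → B: 18 + 20 + 8 + 1 + 20 + 10 = 77
Shortest: 4.

4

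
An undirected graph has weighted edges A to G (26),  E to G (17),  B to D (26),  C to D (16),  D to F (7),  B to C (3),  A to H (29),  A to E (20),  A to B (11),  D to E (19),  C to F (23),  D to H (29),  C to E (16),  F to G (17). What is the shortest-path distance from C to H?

Checking several routes:
C→D→H: 16 + 29 = 45
C→E→D→H: 16 + 19 + 29 = 64
C→B→D→H: 3 + 26 + 29 = 58
C→B→A→H: 3 + 11 + 29 = 43
C→F→D→H: 23 + 7 + 29 = 59
Best route has total 43.

43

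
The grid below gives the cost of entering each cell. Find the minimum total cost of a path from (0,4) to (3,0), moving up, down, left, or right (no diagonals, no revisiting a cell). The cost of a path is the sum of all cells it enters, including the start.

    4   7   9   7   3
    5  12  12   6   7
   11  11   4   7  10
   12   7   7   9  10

Path (0,4) -> (0,3) -> (1,3) -> (2,3) -> (2,2) -> (3,2) -> (3,1) -> (3,0): 3 + 7 + 6 + 7 + 4 + 7 + 7 + 12 = 53.

53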